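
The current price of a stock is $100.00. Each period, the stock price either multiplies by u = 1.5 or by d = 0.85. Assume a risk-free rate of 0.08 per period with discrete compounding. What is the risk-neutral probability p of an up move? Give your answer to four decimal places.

p = 0.3538

Risk-neutral probability p = (1 + 0.08 − 0.85)/(1.5 − 0.85) = 0.2300/0.6500 = 0.3538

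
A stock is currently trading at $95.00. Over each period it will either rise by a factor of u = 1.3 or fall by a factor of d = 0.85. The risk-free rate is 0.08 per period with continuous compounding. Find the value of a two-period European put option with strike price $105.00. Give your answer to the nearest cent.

$7.20

Risk-neutral probability p = (e^0.08 − 0.85)/(1.3 − 0.85) = 0.2333/0.4500 = 0.5184
Terminal stock prices: S_uu = 160.6, S_ud = 105, S_dd = 68.64
Terminal payoffs (K − S): max(-55.55, 0) = 0, max(0.025, 0) = 0.025, max(36.36, 0) = 36.36
Node u (S = 123.5): V_u = e^(−0.08)·[0.5184·0.0000 + 0.4816·0.0250] = 0.0111
Node d (S = 80.75): V_d = e^(−0.08)·[0.5184·0.0250 + 0.4816·36.3625] = 16.1772
Node 0 (S = 95): V_0 = e^(−0.08)·[0.5184·0.0111 + 0.4816·16.1772] = 7.1970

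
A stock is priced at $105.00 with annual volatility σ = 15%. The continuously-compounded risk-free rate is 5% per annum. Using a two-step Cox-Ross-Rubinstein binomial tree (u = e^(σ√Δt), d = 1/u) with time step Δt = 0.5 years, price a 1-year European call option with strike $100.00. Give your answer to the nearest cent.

CRR parameters: u = e^(σ√Δt) = e^(0.15·√0.5) = 1.1119, d = 1/u = 0.8994
Per-period rate: rΔt = 0.05·0.5 = 0.025, so R = e^0.025 = 1.0253
Risk-neutral probability p = (e^0.025 − 0.8994)/(1.1119 − 0.8994) = 0.1259/0.2125 = 0.5926
Terminal stock prices: S_uu = 129.8, S_ud = 105, S_dd = 84.93
Terminal payoffs (S − K): max(29.81, 0) = 29.81, max(5, 0) = 5, max(-15.07, 0) = 0
Node u (S = 116.7): V_u = e^(−0.025)·[0.5926·29.8127 + 0.4074·5.0000] = 19.2180
Node d (S = 94.43): V_d = e^(−0.025)·[0.5926·5.0000 + 0.4074·0.0000] = 2.8899
Node 0 (S = 105): V_0 = e^(−0.025)·[0.5926·19.2180 + 0.4074·2.8899] = 12.2560

$12.26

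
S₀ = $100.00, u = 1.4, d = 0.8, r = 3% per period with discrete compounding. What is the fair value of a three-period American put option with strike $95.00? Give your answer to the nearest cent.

$12.55

Risk-neutral probability p = (1 + 0.03 − 0.8)/(1.4 − 0.8) = 0.2300/0.6000 = 0.3833
Terminal stock prices: S_uuu = 274.4, S_uud = 156.8, S_udd = 89.6, S_ddd = 51.2
Terminal payoffs (K − S): max(-179.4, 0) = 0, max(-61.8, 0) = 0, max(5.4, 0) = 5.4, max(43.8, 0) = 43.8
Node uu (S = 196): continuation = 1/1.03·[0.3833·0.0000 + 0.6167·0.0000] = 0.0000; exercise value = 0.0000 ≤ continuation, so V_uu = 0.0000
Node ud (S = 112): continuation = 1/1.03·[0.3833·0.0000 + 0.6167·5.4000] = 3.2330; exercise value = 0.0000 ≤ continuation, so V_ud = 3.2330
Node dd (S = 64): continuation = 1/1.03·[0.3833·5.4000 + 0.6167·43.8000] = 28.2330; exercise value = 31.0000 > continuation, so V_dd = 31.0000 (exercise)
Node u (S = 140): continuation = 1/1.03·[0.3833·0.0000 + 0.6167·3.2330] = 1.9356; exercise value = 0.0000 ≤ continuation, so V_u = 1.9356
Node d (S = 80): continuation = 1/1.03·[0.3833·3.2330 + 0.6167·31.0000] = 19.7631; exercise value = 15.0000 ≤ continuation, so V_d = 19.7631
Node 0 (S = 100): continuation = 1/1.03·[0.3833·1.9356 + 0.6167·19.7631] = 12.5526; exercise value = 0.0000 ≤ continuation, so V_0 = 12.5526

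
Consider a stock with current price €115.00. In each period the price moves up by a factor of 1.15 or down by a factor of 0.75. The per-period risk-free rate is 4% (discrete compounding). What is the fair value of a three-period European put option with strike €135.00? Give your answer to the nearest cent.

€18.53

Risk-neutral probability p = (1 + 0.04 − 0.75)/(1.15 − 0.75) = 0.2900/0.4000 = 0.7250
Terminal stock prices: S_uuu = 174.9, S_uud = 114.1, S_udd = 74.39, S_ddd = 48.52
Terminal payoffs (K − S): max(-39.9, 0) = 0, max(20.93, 0) = 20.93, max(60.61, 0) = 60.61, max(86.48, 0) = 86.48
Node uu (S = 152.1): V_uu = 1/1.04·[0.7250·0.0000 + 0.2750·20.9344] = 5.5355
Node ud (S = 99.19): V_ud = 1/1.04·[0.7250·20.9344 + 0.2750·60.6094] = 30.6202
Node dd (S = 64.69): V_dd = 1/1.04·[0.7250·60.6094 + 0.2750·86.4844] = 65.1202
Node u (S = 132.2): V_u = 1/1.04·[0.7250·5.5355 + 0.2750·30.6202] = 11.9556
Node d (S = 86.25): V_d = 1/1.04·[0.7250·30.6202 + 0.2750·65.1202] = 38.5651
Node 0 (S = 115): V_0 = 1/1.04·[0.7250·11.9556 + 0.2750·38.5651] = 18.5319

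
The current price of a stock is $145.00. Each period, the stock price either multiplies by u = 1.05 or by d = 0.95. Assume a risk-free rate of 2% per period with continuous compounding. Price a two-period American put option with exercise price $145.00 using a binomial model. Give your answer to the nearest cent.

$2.19

Risk-neutral probability p = (e^0.02 − 0.95)/(1.05 − 0.95) = 0.0702/0.1000 = 0.7020
Terminal stock prices: S_uu = 159.9, S_ud = 144.6, S_dd = 130.9
Terminal payoffs (K − S): max(-14.86, 0) = 0, max(0.3625, 0) = 0.3625, max(14.14, 0) = 14.14
Node u (S = 152.2): continuation = e^(−0.02)·[0.7020·0.0000 + 0.2980·0.3625] = 0.1059; exercise value = 0.0000 ≤ continuation, so V_u = 0.1059
Node d (S = 137.8): continuation = e^(−0.02)·[0.7020·0.3625 + 0.2980·14.1375] = 4.3788; exercise value = 7.2500 > continuation, so V_d = 7.2500 (exercise)
Node 0 (S = 145): continuation = e^(−0.02)·[0.7020·0.1059 + 0.2980·7.2500] = 2.1905; exercise value = 0.0000 ≤ continuation, so V_0 = 2.1905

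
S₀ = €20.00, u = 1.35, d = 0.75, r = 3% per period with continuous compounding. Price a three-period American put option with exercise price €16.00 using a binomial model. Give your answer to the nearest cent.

€1.47

Risk-neutral probability p = (e^0.03 − 0.75)/(1.35 − 0.75) = 0.2805/0.6000 = 0.4674
Terminal stock prices: S_uuu = 49.21, S_uud = 27.34, S_udd = 15.19, S_ddd = 8.438
Terminal payoffs (K − S): max(-33.21, 0) = 0, max(-11.34, 0) = 0, max(0.8125, 0) = 0.8125, max(7.562, 0) = 7.562
Node uu (S = 36.45): continuation = e^(−0.03)·[0.4674·0.0000 + 0.5326·0.0000] = 0.0000; exercise value = 0.0000 ≤ continuation, so V_uu = 0.0000
Node ud (S = 20.25): continuation = e^(−0.03)·[0.4674·0.0000 + 0.5326·0.8125] = 0.4199; exercise value = 0.0000 ≤ continuation, so V_ud = 0.4199
Node dd (S = 11.25): continuation = e^(−0.03)·[0.4674·0.8125 + 0.5326·7.5625] = 4.2771; exercise value = 4.7500 > continuation, so V_dd = 4.7500 (exercise)
Node u (S = 27): continuation = e^(−0.03)·[0.4674·0.0000 + 0.5326·0.4199] = 0.2170; exercise value = 0.0000 ≤ continuation, so V_u = 0.2170
Node d (S = 15): continuation = e^(−0.03)·[0.4674·0.4199 + 0.5326·4.7500] = 2.6455; exercise value = 1.0000 ≤ continuation, so V_d = 2.6455
Node 0 (S = 20): continuation = e^(−0.03)·[0.4674·0.2170 + 0.5326·2.6455] = 1.4657; exercise value = 0.0000 ≤ continuation, so V_0 = 1.4657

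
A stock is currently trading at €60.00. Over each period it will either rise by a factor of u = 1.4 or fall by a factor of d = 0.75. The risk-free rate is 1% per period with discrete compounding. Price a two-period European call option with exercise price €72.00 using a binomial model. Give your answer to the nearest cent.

€7.15

Risk-neutral probability p = (1 + 0.01 − 0.75)/(1.4 − 0.75) = 0.2600/0.6500 = 0.4000
Terminal stock prices: S_uu = 117.6, S_ud = 63, S_dd = 33.75
Terminal payoffs (S − K): max(45.6, 0) = 45.6, max(-9, 0) = 0, max(-38.25, 0) = 0
Node u (S = 84): V_u = 1/1.01·[0.4000·45.6000 + 0.6000·0.0000] = 18.0594
Node d (S = 45): V_d = 1/1.01·[0.4000·0.0000 + 0.6000·0.0000] = 0.0000
Node 0 (S = 60): V_0 = 1/1.01·[0.4000·18.0594 + 0.6000·0.0000] = 7.1522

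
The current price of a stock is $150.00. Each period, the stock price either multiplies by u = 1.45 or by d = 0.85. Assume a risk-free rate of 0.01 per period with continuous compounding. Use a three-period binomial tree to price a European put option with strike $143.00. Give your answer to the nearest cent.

$19.47

Risk-neutral probability p = (e^0.01 − 0.85)/(1.45 − 0.85) = 0.1601/0.6000 = 0.2668
Terminal stock prices: S_uuu = 457.3, S_uud = 268.1, S_udd = 157.1, S_ddd = 92.12
Terminal payoffs (K − S): max(-314.3, 0) = 0, max(-125.1, 0) = 0, max(-14.14, 0) = 0, max(50.88, 0) = 50.88
Node uu (S = 315.4): V_uu = e^(−0.01)·[0.2668·0.0000 + 0.7332·0.0000] = 0.0000
Node ud (S = 184.9): V_ud = e^(−0.01)·[0.2668·0.0000 + 0.7332·0.0000] = 0.0000
Node dd (S = 108.4): V_dd = e^(−0.01)·[0.2668·0.0000 + 0.7332·50.8813] = 36.9374
Node u (S = 217.5): V_u = e^(−0.01)·[0.2668·0.0000 + 0.7332·0.0000] = 0.0000
Node d (S = 127.5): V_d = e^(−0.01)·[0.2668·0.0000 + 0.7332·36.9374] = 26.8149
Node 0 (S = 150): V_0 = e^(−0.01)·[0.2668·0.0000 + 0.7332·26.8149] = 19.4664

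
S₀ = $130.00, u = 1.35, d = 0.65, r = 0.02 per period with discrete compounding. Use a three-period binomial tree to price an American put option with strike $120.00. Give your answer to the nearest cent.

Risk-neutral probability p = (1 + 0.02 − 0.65)/(1.35 − 0.65) = 0.3700/0.7000 = 0.5286
Terminal stock prices: S_uuu = 319.8, S_uud = 154, S_udd = 74.15, S_ddd = 35.7
Terminal payoffs (K − S): max(-199.8, 0) = 0, max(-34, 0) = 0, max(45.85, 0) = 45.85, max(84.3, 0) = 84.3
Node uu (S = 236.9): continuation = 1/1.02·[0.5286·0.0000 + 0.4714·0.0000] = 0.0000; exercise value = 0.0000 ≤ continuation, so V_uu = 0.0000
Node ud (S = 114.1): continuation = 1/1.02·[0.5286·0.0000 + 0.4714·45.8512] = 21.1918; exercise value = 5.9250 ≤ continuation, so V_ud = 21.1918
Node dd (S = 54.93): continuation = 1/1.02·[0.5286·45.8512 + 0.4714·84.2987] = 62.7221; exercise value = 65.0750 > continuation, so V_dd = 65.0750 (exercise)
Node u (S = 175.5): continuation = 1/1.02·[0.5286·0.0000 + 0.4714·21.1918] = 9.7945; exercise value = 0.0000 ≤ continuation, so V_u = 9.7945
Node d (S = 84.5): continuation = 1/1.02·[0.5286·21.1918 + 0.4714·65.0750] = 41.0584; exercise value = 35.5000 ≤ continuation, so V_d = 41.0584
Node 0 (S = 130): continuation = 1/1.02·[0.5286·9.7945 + 0.4714·41.0584] = 24.0522; exercise value = 0.0000 ≤ continuation, so V_0 = 24.0522

$24.05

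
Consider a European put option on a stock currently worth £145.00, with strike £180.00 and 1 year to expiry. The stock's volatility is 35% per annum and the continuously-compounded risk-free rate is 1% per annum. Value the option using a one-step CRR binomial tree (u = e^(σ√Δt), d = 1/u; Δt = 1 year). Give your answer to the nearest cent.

£44.11

CRR parameters: u = e^(σ√Δt) = e^(0.35·√1) = 1.4191, d = 1/u = 0.7047
Per-period rate: rΔt = 0.01·1 = 0.01, so R = e^0.01 = 1.0101
Risk-neutral probability p = (e^0.01 − 0.7047)/(1.4191 − 0.7047) = 0.3054/0.7144 = 0.4275
Terminal stock prices: S_u = 205.8, S_d = 102.2
Terminal payoffs (K − S): max(-25.76, 0) = 0, max(77.82, 0) = 77.82
Node 0 (S = 145): V_0 = e^(−0.01)·[0.4275·0.0000 + 0.5725·77.8202] = 44.1126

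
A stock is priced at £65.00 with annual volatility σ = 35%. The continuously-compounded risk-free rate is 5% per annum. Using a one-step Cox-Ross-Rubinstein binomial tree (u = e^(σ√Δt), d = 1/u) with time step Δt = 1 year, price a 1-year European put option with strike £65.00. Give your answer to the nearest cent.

£9.40

CRR parameters: u = e^(σ√Δt) = e^(0.35·√1) = 1.4191, d = 1/u = 0.7047
Per-period rate: rΔt = 0.05·1 = 0.05, so R = e^0.05 = 1.0513
Risk-neutral probability p = (e^0.05 − 0.7047)/(1.4191 − 0.7047) = 0.3466/0.7144 = 0.4852
Terminal stock prices: S_u = 92.24, S_d = 45.8
Terminal payoffs (K − S): max(-27.24, 0) = 0, max(19.2, 0) = 19.2
Node 0 (S = 65): V_0 = e^(−0.05)·[0.4852·0.0000 + 0.5148·19.1953] = 9.4007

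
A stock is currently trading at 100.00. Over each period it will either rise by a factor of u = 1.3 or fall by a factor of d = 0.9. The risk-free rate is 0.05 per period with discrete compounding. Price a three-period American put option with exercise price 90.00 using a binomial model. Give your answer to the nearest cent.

3.61

Risk-neutral probability p = (1 + 0.05 − 0.9)/(1.3 − 0.9) = 0.1500/0.4000 = 0.3750
Terminal stock prices: S_uuu = 219.7, S_uud = 152.1, S_udd = 105.3, S_ddd = 72.9
Terminal payoffs (K − S): max(-129.7, 0) = 0, max(-62.1, 0) = 0, max(-15.3, 0) = 0, max(17.1, 0) = 17.1
Node uu (S = 169): continuation = 1/1.05·[0.3750·0.0000 + 0.6250·0.0000] = 0.0000; exercise value = 0.0000 ≤ continuation, so V_uu = 0.0000
Node ud (S = 117): continuation = 1/1.05·[0.3750·0.0000 + 0.6250·0.0000] = 0.0000; exercise value = 0.0000 ≤ continuation, so V_ud = 0.0000
Node dd (S = 81): continuation = 1/1.05·[0.3750·0.0000 + 0.6250·17.1000] = 10.1786; exercise value = 9.0000 ≤ continuation, so V_dd = 10.1786
Node u (S = 130): continuation = 1/1.05·[0.3750·0.0000 + 0.6250·0.0000] = 0.0000; exercise value = 0.0000 ≤ continuation, so V_u = 0.0000
Node d (S = 90): continuation = 1/1.05·[0.3750·0.0000 + 0.6250·10.1786] = 6.0587; exercise value = 0.0000 ≤ continuation, so V_d = 6.0587
Node 0 (S = 100): continuation = 1/1.05·[0.3750·0.0000 + 0.6250·6.0587] = 3.6064; exercise value = 0.0000 ≤ continuation, so V_0 = 3.6064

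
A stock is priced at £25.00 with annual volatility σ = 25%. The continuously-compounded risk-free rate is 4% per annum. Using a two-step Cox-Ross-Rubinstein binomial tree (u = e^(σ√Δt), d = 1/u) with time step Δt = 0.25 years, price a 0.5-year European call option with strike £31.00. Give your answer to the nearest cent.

£0.28

CRR parameters: u = e^(σ√Δt) = e^(0.25·√0.25) = 1.1331, d = 1/u = 0.8825
Per-period rate: rΔt = 0.04·0.25 = 0.01, so R = e^0.01 = 1.0101
Risk-neutral probability p = (e^0.01 − 0.8825)/(1.1331 − 0.8825) = 0.1276/0.2507 = 0.5089
Terminal stock prices: S_uu = 32.1, S_ud = 25, S_dd = 19.47
Terminal payoffs (S − K): max(1.101, 0) = 1.101, max(-6, 0) = 0, max(-11.53, 0) = 0
Node u (S = 28.33): V_u = e^(−0.01)·[0.5089·1.1006 + 0.4911·0.0000] = 0.5545
Node d (S = 22.06): V_d = e^(−0.01)·[0.5089·0.0000 + 0.4911·0.0000] = 0.0000
Node 0 (S = 25): V_0 = e^(−0.01)·[0.5089·0.5545 + 0.4911·0.0000] = 0.2794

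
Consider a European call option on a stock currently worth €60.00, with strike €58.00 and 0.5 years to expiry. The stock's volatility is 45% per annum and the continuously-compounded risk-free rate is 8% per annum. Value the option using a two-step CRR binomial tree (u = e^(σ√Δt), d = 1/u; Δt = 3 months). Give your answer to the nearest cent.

€9.24

CRR parameters: u = e^(σ√Δt) = e^(0.45·√0.25) = 1.2523, d = 1/u = 0.7985
Per-period rate: rΔt = 0.08·0.25 = 0.02, so R = e^0.02 = 1.0202
Risk-neutral probability p = (e^0.02 − 0.7985)/(1.2523 − 0.7985) = 0.2217/0.4538 = 0.4885
Terminal stock prices: S_uu = 94.1, S_ud = 60, S_dd = 38.26
Terminal payoffs (S − K): max(36.1, 0) = 36.1, max(2, 0) = 2, max(-19.74, 0) = 0
Node u (S = 75.14): V_u = e^(−0.02)·[0.4885·36.0987 + 0.5115·2.0000] = 18.2878
Node d (S = 47.91): V_d = e^(−0.02)·[0.4885·2.0000 + 0.5115·0.0000] = 0.9577
Node 0 (S = 60): V_0 = e^(−0.02)·[0.4885·18.2878 + 0.5115·0.9577] = 9.2369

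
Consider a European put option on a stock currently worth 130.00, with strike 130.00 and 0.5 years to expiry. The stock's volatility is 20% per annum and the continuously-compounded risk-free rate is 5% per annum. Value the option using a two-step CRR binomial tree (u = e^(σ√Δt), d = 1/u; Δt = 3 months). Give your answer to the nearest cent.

4.91

CRR parameters: u = e^(σ√Δt) = e^(0.2·√0.25) = 1.1052, d = 1/u = 0.9048
Per-period rate: rΔt = 0.05·0.25 = 0.0125, so R = e^0.0125 = 1.0126
Risk-neutral probability p = (e^0.0125 − 0.9048)/(1.1052 − 0.9048) = 0.1077/0.2003 = 0.5378
Terminal stock prices: S_uu = 158.8, S_ud = 130, S_dd = 106.4
Terminal payoffs (K − S): max(-28.78, 0) = 0, max(0, 0) = 0, max(23.57, 0) = 23.57
Node u (S = 143.7): V_u = e^(−0.0125)·[0.5378·0.0000 + 0.4622·0.0000] = 0.0000
Node d (S = 117.6): V_d = e^(−0.0125)·[0.5378·0.0000 + 0.4622·23.5650] = 10.7562
Node 0 (S = 130): V_0 = e^(−0.0125)·[0.5378·0.0000 + 0.4622·10.7562] = 4.9097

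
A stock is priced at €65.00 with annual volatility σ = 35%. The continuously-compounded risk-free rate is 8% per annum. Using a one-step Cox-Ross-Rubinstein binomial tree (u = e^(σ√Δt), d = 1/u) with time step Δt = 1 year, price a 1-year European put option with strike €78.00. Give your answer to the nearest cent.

€13.97

CRR parameters: u = e^(σ√Δt) = e^(0.35·√1) = 1.4191, d = 1/u = 0.7047
Per-period rate: rΔt = 0.08·1 = 0.08, so R = e^0.08 = 1.0833
Risk-neutral probability p = (e^0.08 − 0.7047)/(1.4191 − 0.7047) = 0.3786/0.7144 = 0.5300
Terminal stock prices: S_u = 92.24, S_d = 45.8
Terminal payoffs (K − S): max(-14.24, 0) = 0, max(32.2, 0) = 32.2
Node 0 (S = 65): V_0 = e^(−0.08)·[0.5300·0.0000 + 0.4700·32.1953] = 13.9693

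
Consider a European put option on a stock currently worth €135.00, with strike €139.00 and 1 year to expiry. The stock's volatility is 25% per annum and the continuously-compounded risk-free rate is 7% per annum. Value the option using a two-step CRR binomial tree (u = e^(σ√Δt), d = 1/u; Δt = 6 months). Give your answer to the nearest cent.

CRR parameters: u = e^(σ√Δt) = e^(0.25·√0.5) = 1.1934, d = 1/u = 0.8380
Per-period rate: rΔt = 0.07·0.5 = 0.035, so R = e^0.035 = 1.0356
Risk-neutral probability p = (e^0.035 − 0.8380)/(1.1934 − 0.8380) = 0.1977/0.3554 = 0.5561
Terminal stock prices: S_uu = 192.3, S_ud = 135, S_dd = 94.8
Terminal payoffs (K − S): max(-53.26, 0) = 0, max(4, 0) = 4, max(44.2, 0) = 44.2
Node u (S = 161.1): V_u = e^(−0.035)·[0.5561·0.0000 + 0.4439·4.0000] = 1.7144
Node d (S = 113.1): V_d = e^(−0.035)·[0.5561·4.0000 + 0.4439·44.2046] = 21.0936
Node 0 (S = 135): V_0 = e^(−0.035)·[0.5561·1.7144 + 0.4439·21.0936] = 9.9611

€9.96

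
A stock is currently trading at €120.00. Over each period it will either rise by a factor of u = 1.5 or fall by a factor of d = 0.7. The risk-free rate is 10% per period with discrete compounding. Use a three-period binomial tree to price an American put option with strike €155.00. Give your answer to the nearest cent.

Risk-neutral probability p = (1 + 0.1 − 0.7)/(1.5 − 0.7) = 0.4000/0.8000 = 0.5000
Terminal stock prices: S_uuu = 405, S_uud = 189, S_udd = 88.2, S_ddd = 41.16
Terminal payoffs (K − S): max(-250, 0) = 0, max(-34, 0) = 0, max(66.8, 0) = 66.8, max(113.8, 0) = 113.8
Node uu (S = 270): continuation = 1/1.1·[0.5000·0.0000 + 0.5000·0.0000] = 0.0000; exercise value = 0.0000 ≤ continuation, so V_uu = 0.0000
Node ud (S = 126): continuation = 1/1.1·[0.5000·0.0000 + 0.5000·66.8000] = 30.3636; exercise value = 29.0000 ≤ continuation, so V_ud = 30.3636
Node dd (S = 58.8): continuation = 1/1.1·[0.5000·66.8000 + 0.5000·113.8400] = 82.1091; exercise value = 96.2000 > continuation, so V_dd = 96.2000 (exercise)
Node u (S = 180): continuation = 1/1.1·[0.5000·0.0000 + 0.5000·30.3636] = 13.8017; exercise value = 0.0000 ≤ continuation, so V_u = 13.8017
Node d (S = 84): continuation = 1/1.1·[0.5000·30.3636 + 0.5000·96.2000] = 57.5289; exercise value = 71.0000 > continuation, so V_d = 71.0000 (exercise)
Node 0 (S = 120): continuation = 1/1.1·[0.5000·13.8017 + 0.5000·71.0000] = 38.5462; exercise value = 35.0000 ≤ continuation, so V_0 = 38.5462

€38.55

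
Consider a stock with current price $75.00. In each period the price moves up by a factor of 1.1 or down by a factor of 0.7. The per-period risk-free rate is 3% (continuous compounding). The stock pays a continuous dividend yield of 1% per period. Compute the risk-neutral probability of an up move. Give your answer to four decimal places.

p = 0.8005

Per-period risk-free factor R = e^0.03 = 1.0305; dividend-adjusted growth = e^(0.03−0.01) = 1.0202.
Risk-neutral probability p = (1.0202 − 0.7)/(1.1 − 0.7) = 0.3202/0.4000 = 0.8005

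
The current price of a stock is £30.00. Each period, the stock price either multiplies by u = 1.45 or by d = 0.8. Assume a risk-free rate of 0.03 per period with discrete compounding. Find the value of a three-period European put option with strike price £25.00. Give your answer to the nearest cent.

£2.38

Risk-neutral probability p = (1 + 0.03 − 0.8)/(1.45 − 0.8) = 0.2300/0.6500 = 0.3538
Terminal stock prices: S_uuu = 91.46, S_uud = 50.46, S_udd = 27.84, S_ddd = 15.36
Terminal payoffs (K − S): max(-66.46, 0) = 0, max(-25.46, 0) = 0, max(-2.84, 0) = 0, max(9.64, 0) = 9.64
Node uu (S = 63.08): V_uu = 1/1.03·[0.3538·0.0000 + 0.6462·0.0000] = 0.0000
Node ud (S = 34.8): V_ud = 1/1.03·[0.3538·0.0000 + 0.6462·0.0000] = 0.0000
Node dd (S = 19.2): V_dd = 1/1.03·[0.3538·0.0000 + 0.6462·9.6400] = 6.0475
Node u (S = 43.5): V_u = 1/1.03·[0.3538·0.0000 + 0.6462·0.0000] = 0.0000
Node d (S = 24): V_d = 1/1.03·[0.3538·0.0000 + 0.6462·6.0475] = 3.7938
Node 0 (S = 30): V_0 = 1/1.03·[0.3538·0.0000 + 0.6462·3.7938] = 2.3800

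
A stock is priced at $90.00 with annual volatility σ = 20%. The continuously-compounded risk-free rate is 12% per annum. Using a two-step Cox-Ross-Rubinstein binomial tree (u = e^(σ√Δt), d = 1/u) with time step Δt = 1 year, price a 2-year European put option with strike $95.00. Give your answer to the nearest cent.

CRR parameters: u = e^(σ√Δt) = e^(0.2·√1) = 1.2214, d = 1/u = 0.8187
Per-period rate: rΔt = 0.12·1 = 0.12, so R = e^0.12 = 1.1275
Risk-neutral probability p = (e^0.12 − 0.8187)/(1.2214 − 0.8187) = 0.3088/0.4027 = 0.7668
Terminal stock prices: S_uu = 134.3, S_ud = 90, S_dd = 60.33
Terminal payoffs (K − S): max(-39.26, 0) = 0, max(5, 0) = 5, max(34.67, 0) = 34.67
Node u (S = 109.9): V_u = e^(−0.12)·[0.7668·0.0000 + 0.2332·5.0000] = 1.0342
Node d (S = 73.69): V_d = e^(−0.12)·[0.7668·5.0000 + 0.2332·34.6712] = 10.5717
Node 0 (S = 90): V_0 = e^(−0.12)·[0.7668·1.0342 + 0.2332·10.5717] = 2.8899

$2.89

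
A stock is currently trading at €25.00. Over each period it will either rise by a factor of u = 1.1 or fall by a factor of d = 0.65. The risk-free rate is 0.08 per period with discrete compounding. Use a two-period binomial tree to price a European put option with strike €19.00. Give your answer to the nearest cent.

€0.10

Risk-neutral probability p = (1 + 0.08 − 0.65)/(1.1 − 0.65) = 0.4300/0.4500 = 0.9556
Terminal stock prices: S_uu = 30.25, S_ud = 17.88, S_dd = 10.56
Terminal payoffs (K − S): max(-11.25, 0) = 0, max(1.125, 0) = 1.125, max(8.437, 0) = 8.437
Node u (S = 27.5): V_u = 1/1.08·[0.9556·0.0000 + 0.0444·1.1250] = 0.0463
Node d (S = 16.25): V_d = 1/1.08·[0.9556·1.1250 + 0.0444·8.4375] = 1.3426
Node 0 (S = 25): V_0 = 1/1.08·[0.9556·0.0463 + 0.0444·1.3426] = 0.0962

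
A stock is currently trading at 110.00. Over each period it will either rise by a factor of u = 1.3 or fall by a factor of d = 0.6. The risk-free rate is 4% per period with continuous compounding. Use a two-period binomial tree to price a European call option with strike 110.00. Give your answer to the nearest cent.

Risk-neutral probability p = (e^0.04 − 0.6)/(1.3 − 0.6) = 0.4408/0.7000 = 0.6297
Terminal stock prices: S_uu = 185.9, S_ud = 85.8, S_dd = 39.6
Terminal payoffs (S − K): max(75.9, 0) = 75.9, max(-24.2, 0) = 0, max(-70.4, 0) = 0
Node u (S = 143): V_u = e^(−0.04)·[0.6297·75.9000 + 0.3703·0.0000] = 45.9224
Node d (S = 66): V_d = e^(−0.04)·[0.6297·0.0000 + 0.3703·0.0000] = 0.0000
Node 0 (S = 110): V_0 = e^(−0.04)·[0.6297·45.9224 + 0.3703·0.0000] = 27.7848

27.78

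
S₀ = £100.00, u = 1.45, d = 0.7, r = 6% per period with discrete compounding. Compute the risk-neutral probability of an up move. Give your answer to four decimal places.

p = 0.4800

Risk-neutral probability p = (1 + 0.06 − 0.7)/(1.45 − 0.7) = 0.3600/0.7500 = 0.4800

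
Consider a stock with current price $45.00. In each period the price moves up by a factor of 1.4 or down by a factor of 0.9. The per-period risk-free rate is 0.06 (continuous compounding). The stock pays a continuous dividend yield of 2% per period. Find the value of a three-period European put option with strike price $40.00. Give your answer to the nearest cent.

$2.23

Per-period risk-free factor R = e^0.06 = 1.0618; dividend-adjusted growth = e^(0.06−0.02) = 1.0408.
Risk-neutral probability p = (1.0408 − 0.9)/(1.4 − 0.9) = 0.1408/0.5000 = 0.2816
Terminal stock prices: S_uuu = 123.5, S_uud = 79.38, S_udd = 51.03, S_ddd = 32.81
Terminal payoffs (K − S): max(-83.48, 0) = 0, max(-39.38, 0) = 0, max(-11.03, 0) = 0, max(7.195, 0) = 7.195
Node uu (S = 88.2): V_uu = e^(−0.06)·[0.2816·0.0000 + 0.7184·0.0000] = 0.0000
Node ud (S = 56.7): V_ud = e^(−0.06)·[0.2816·0.0000 + 0.7184·0.0000] = 0.0000
Node dd (S = 36.45): V_dd = e^(−0.06)·[0.2816·0.0000 + 0.7184·7.1950] = 4.8677
Node u (S = 63): V_u = e^(−0.06)·[0.2816·0.0000 + 0.7184·0.0000] = 0.0000
Node d (S = 40.5): V_d = e^(−0.06)·[0.2816·0.0000 + 0.7184·4.8677] = 3.2932
Node 0 (S = 45): V_0 = e^(−0.06)·[0.2816·0.0000 + 0.7184·3.2932] = 2.2280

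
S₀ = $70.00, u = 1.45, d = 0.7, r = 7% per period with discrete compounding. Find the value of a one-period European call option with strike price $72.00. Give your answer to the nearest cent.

Risk-neutral probability p = (1 + 0.07 − 0.7)/(1.45 − 0.7) = 0.3700/0.7500 = 0.4933
Terminal stock prices: S_u = 101.5, S_d = 49
Terminal payoffs (S − K): max(29.5, 0) = 29.5, max(-23, 0) = 0
Node 0 (S = 70): V_0 = 1/1.07·[0.4933·29.5000 + 0.5067·0.0000] = 13.6012

$13.60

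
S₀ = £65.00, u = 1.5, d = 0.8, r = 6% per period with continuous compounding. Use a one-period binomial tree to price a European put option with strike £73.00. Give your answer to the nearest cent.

£12.38

Risk-neutral probability p = (e^0.06 − 0.8)/(1.5 − 0.8) = 0.2618/0.7000 = 0.3741
Terminal stock prices: S_u = 97.5, S_d = 52
Terminal payoffs (K − S): max(-24.5, 0) = 0, max(21, 0) = 21
Node 0 (S = 65): V_0 = e^(−0.06)·[0.3741·0.0000 + 0.6259·21.0000] = 12.3794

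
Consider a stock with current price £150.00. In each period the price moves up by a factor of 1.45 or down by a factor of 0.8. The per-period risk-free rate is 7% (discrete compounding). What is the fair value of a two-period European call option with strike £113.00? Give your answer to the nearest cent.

Risk-neutral probability p = (1 + 0.07 − 0.8)/(1.45 − 0.8) = 0.2700/0.6500 = 0.4154
Terminal stock prices: S_uu = 315.4, S_ud = 174, S_dd = 96
Terminal payoffs (S − K): max(202.4, 0) = 202.4, max(61, 0) = 61, max(-17, 0) = 0
Node u (S = 217.5): V_u = 1/1.07·[0.4154·202.3750 + 0.5846·61.0000] = 111.8925
Node d (S = 120): V_d = 1/1.07·[0.4154·61.0000 + 0.5846·0.0000] = 23.6808
Node 0 (S = 150): V_0 = 1/1.07·[0.4154·111.8925 + 0.5846·23.6808] = 56.3763

£56.38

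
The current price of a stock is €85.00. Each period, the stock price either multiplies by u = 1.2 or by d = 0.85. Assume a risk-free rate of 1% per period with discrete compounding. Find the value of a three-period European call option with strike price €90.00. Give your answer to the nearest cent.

€9.91

Risk-neutral probability p = (1 + 0.01 − 0.85)/(1.2 − 0.85) = 0.1600/0.3500 = 0.4571
Terminal stock prices: S_uuu = 146.9, S_uud = 104, S_udd = 73.69, S_ddd = 52.2
Terminal payoffs (S − K): max(56.88, 0) = 56.88, max(14.04, 0) = 14.04, max(-16.31, 0) = 0, max(-37.8, 0) = 0
Node uu (S = 122.4): V_uu = 1/1.01·[0.4571·56.8800 + 0.5429·14.0400] = 33.2911
Node ud (S = 86.7): V_ud = 1/1.01·[0.4571·14.0400 + 0.5429·0.0000] = 6.3547
Node dd (S = 61.41): V_dd = 1/1.01·[0.4571·0.0000 + 0.5429·0.0000] = 0.0000
Node u (S = 102): V_u = 1/1.01·[0.4571·33.2911 + 0.5429·6.3547] = 18.4837
Node d (S = 72.25): V_d = 1/1.01·[0.4571·6.3547 + 0.5429·0.0000] = 2.8763
Node 0 (S = 85): V_0 = 1/1.01·[0.4571·18.4837 + 0.5429·2.8763] = 9.9120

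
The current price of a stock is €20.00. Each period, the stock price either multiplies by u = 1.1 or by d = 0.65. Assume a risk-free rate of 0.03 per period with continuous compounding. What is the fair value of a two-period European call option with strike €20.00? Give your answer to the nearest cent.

Risk-neutral probability p = (e^0.03 − 0.65)/(1.1 − 0.65) = 0.3805/0.4500 = 0.8455
Terminal stock prices: S_uu = 24.2, S_ud = 14.3, S_dd = 8.45
Terminal payoffs (S − K): max(4.2, 0) = 4.2, max(-5.7, 0) = 0, max(-11.55, 0) = 0
Node u (S = 22): V_u = e^(−0.03)·[0.8455·4.2000 + 0.1545·0.0000] = 3.4460
Node d (S = 13): V_d = e^(−0.03)·[0.8455·0.0000 + 0.1545·0.0000] = 0.0000
Node 0 (S = 20): V_0 = e^(−0.03)·[0.8455·3.4460 + 0.1545·0.0000] = 2.8273

€2.83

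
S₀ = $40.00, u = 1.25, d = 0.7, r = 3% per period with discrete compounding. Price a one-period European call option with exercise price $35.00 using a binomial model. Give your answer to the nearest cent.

$8.74

Risk-neutral probability p = (1 + 0.03 − 0.7)/(1.25 − 0.7) = 0.3300/0.5500 = 0.6000
Terminal stock prices: S_u = 50, S_d = 28
Terminal payoffs (S − K): max(15, 0) = 15, max(-7, 0) = 0
Node 0 (S = 40): V_0 = 1/1.03·[0.6000·15.0000 + 0.4000·0.0000] = 8.7379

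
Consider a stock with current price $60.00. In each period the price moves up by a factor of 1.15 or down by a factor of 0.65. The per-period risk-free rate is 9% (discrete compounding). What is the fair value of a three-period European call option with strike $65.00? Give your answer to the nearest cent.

$13.81

Risk-neutral probability p = (1 + 0.09 − 0.65)/(1.15 − 0.65) = 0.4400/0.5000 = 0.8800
Terminal stock prices: S_uuu = 91.25, S_uud = 51.58, S_udd = 29.15, S_ddd = 16.48
Terminal payoffs (S − K): max(26.25, 0) = 26.25, max(-13.42, 0) = 0, max(-35.85, 0) = 0, max(-48.52, 0) = 0
Node uu (S = 79.35): V_uu = 1/1.09·[0.8800·26.2525 + 0.1200·0.0000] = 21.1947
Node ud (S = 44.85): V_ud = 1/1.09·[0.8800·0.0000 + 0.1200·0.0000] = 0.0000
Node dd (S = 25.35): V_dd = 1/1.09·[0.8800·0.0000 + 0.1200·0.0000] = 0.0000
Node u (S = 69): V_u = 1/1.09·[0.8800·21.1947 + 0.1200·0.0000] = 17.1113
Node d (S = 39): V_d = 1/1.09·[0.8800·0.0000 + 0.1200·0.0000] = 0.0000
Node 0 (S = 60): V_0 = 1/1.09·[0.8800·17.1113 + 0.1200·0.0000] = 13.8146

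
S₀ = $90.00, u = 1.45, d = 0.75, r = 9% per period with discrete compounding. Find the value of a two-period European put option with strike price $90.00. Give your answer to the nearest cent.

$8.77

Risk-neutral probability p = (1 + 0.09 − 0.75)/(1.45 − 0.75) = 0.3400/0.7000 = 0.4857
Terminal stock prices: S_uu = 189.2, S_ud = 97.88, S_dd = 50.62
Terminal payoffs (K − S): max(-99.22, 0) = 0, max(-7.875, 0) = 0, max(39.38, 0) = 39.38
Node u (S = 130.5): V_u = 1/1.09·[0.4857·0.0000 + 0.5143·0.0000] = 0.0000
Node d (S = 67.5): V_d = 1/1.09·[0.4857·0.0000 + 0.5143·39.3750] = 18.5780
Node 0 (S = 90): V_0 = 1/1.09·[0.4857·0.0000 + 0.5143·18.5780] = 8.7655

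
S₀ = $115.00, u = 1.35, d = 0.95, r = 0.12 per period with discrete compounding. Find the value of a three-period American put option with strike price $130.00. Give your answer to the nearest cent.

$15.00

Risk-neutral probability p = (1 + 0.12 − 0.95)/(1.35 − 0.95) = 0.1700/0.4000 = 0.4250
Terminal stock prices: S_uuu = 282.9, S_uud = 199.1, S_udd = 140.1, S_ddd = 98.6
Terminal payoffs (K − S): max(-152.9, 0) = 0, max(-69.11, 0) = 0, max(-10.11, 0) = 0, max(31.4, 0) = 31.4
Node uu (S = 209.6): continuation = 1/1.12·[0.4250·0.0000 + 0.5750·0.0000] = 0.0000; exercise value = 0.0000 ≤ continuation, so V_uu = 0.0000
Node ud (S = 147.5): continuation = 1/1.12·[0.4250·0.0000 + 0.5750·0.0000] = 0.0000; exercise value = 0.0000 ≤ continuation, so V_ud = 0.0000
Node dd (S = 103.8): continuation = 1/1.12·[0.4250·0.0000 + 0.5750·31.4019] = 16.1215; exercise value = 26.2125 > continuation, so V_dd = 26.2125 (exercise)
Node u (S = 155.2): continuation = 1/1.12·[0.4250·0.0000 + 0.5750·0.0000] = 0.0000; exercise value = 0.0000 ≤ continuation, so V_u = 0.0000
Node d (S = 109.2): continuation = 1/1.12·[0.4250·0.0000 + 0.5750·26.2125] = 13.4573; exercise value = 20.7500 > continuation, so V_d = 20.7500 (exercise)
Node 0 (S = 115): continuation = 1/1.12·[0.4250·0.0000 + 0.5750·20.7500] = 10.6529; exercise value = 15.0000 > continuation, so V_0 = 15.0000 (exercise)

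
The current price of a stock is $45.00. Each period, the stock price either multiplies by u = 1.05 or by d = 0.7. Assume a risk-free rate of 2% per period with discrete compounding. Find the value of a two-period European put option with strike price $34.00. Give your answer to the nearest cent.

$0.22

Risk-neutral probability p = (1 + 0.02 − 0.7)/(1.05 − 0.7) = 0.3200/0.3500 = 0.9143
Terminal stock prices: S_uu = 49.61, S_ud = 33.07, S_dd = 22.05
Terminal payoffs (K − S): max(-15.61, 0) = 0, max(0.925, 0) = 0.925, max(11.95, 0) = 11.95
Node u (S = 47.25): V_u = 1/1.02·[0.9143·0.0000 + 0.0857·0.9250] = 0.0777
Node d (S = 31.5): V_d = 1/1.02·[0.9143·0.9250 + 0.0857·11.9500] = 1.8333
Node 0 (S = 45): V_0 = 1/1.02·[0.9143·0.0777 + 0.0857·1.8333] = 0.2237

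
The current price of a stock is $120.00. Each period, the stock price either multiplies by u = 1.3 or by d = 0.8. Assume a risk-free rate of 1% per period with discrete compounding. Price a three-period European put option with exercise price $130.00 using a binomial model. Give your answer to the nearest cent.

$25.39

Risk-neutral probability p = (1 + 0.01 − 0.8)/(1.3 − 0.8) = 0.2100/0.5000 = 0.4200
Terminal stock prices: S_uuu = 263.6, S_uud = 162.2, S_udd = 99.84, S_ddd = 61.44
Terminal payoffs (K − S): max(-133.6, 0) = 0, max(-32.24, 0) = 0, max(30.16, 0) = 30.16, max(68.56, 0) = 68.56
Node uu (S = 202.8): V_uu = 1/1.01·[0.4200·0.0000 + 0.5800·0.0000] = 0.0000
Node ud (S = 124.8): V_ud = 1/1.01·[0.4200·0.0000 + 0.5800·30.1600] = 17.3196
Node dd (S = 76.8): V_dd = 1/1.01·[0.4200·30.1600 + 0.5800·68.5600] = 51.9129
Node u (S = 156): V_u = 1/1.01·[0.4200·0.0000 + 0.5800·17.3196] = 9.9459
Node d (S = 96): V_d = 1/1.01·[0.4200·17.3196 + 0.5800·51.9129] = 37.0136
Node 0 (S = 120): V_0 = 1/1.01·[0.4200·9.9459 + 0.5800·37.0136] = 25.3912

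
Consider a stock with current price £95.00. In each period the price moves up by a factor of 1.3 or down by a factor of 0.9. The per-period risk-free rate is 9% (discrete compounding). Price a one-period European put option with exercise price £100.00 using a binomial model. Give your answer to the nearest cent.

£6.98

Risk-neutral probability p = (1 + 0.09 − 0.9)/(1.3 − 0.9) = 0.1900/0.4000 = 0.4750
Terminal stock prices: S_u = 123.5, S_d = 85.5
Terminal payoffs (K − S): max(-23.5, 0) = 0, max(14.5, 0) = 14.5
Node 0 (S = 95): V_0 = 1/1.09·[0.4750·0.0000 + 0.5250·14.5000] = 6.9839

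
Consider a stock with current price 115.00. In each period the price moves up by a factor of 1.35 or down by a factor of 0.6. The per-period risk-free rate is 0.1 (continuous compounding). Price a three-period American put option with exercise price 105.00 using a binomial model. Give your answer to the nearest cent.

13.24

Risk-neutral probability p = (e^0.1 − 0.6)/(1.35 − 0.6) = 0.5052/0.7500 = 0.6736
Terminal stock prices: S_uuu = 282.9, S_uud = 125.8, S_udd = 55.89, S_ddd = 24.84
Terminal payoffs (K − S): max(-177.9, 0) = 0, max(-20.75, 0) = 0, max(49.11, 0) = 49.11, max(80.16, 0) = 80.16
Node uu (S = 209.6): continuation = e^(−0.1)·[0.6736·0.0000 + 0.3264·0.0000] = 0.0000; exercise value = 0.0000 ≤ continuation, so V_uu = 0.0000
Node ud (S = 93.15): continuation = e^(−0.1)·[0.6736·0.0000 + 0.3264·49.1100] = 14.5058; exercise value = 11.8500 ≤ continuation, so V_ud = 14.5058
Node dd (S = 41.4): continuation = e^(−0.1)·[0.6736·49.1100 + 0.3264·80.1600] = 53.6079; exercise value = 63.6000 > continuation, so V_dd = 63.6000 (exercise)
Node u (S = 155.2): continuation = e^(−0.1)·[0.6736·0.0000 + 0.3264·14.5058] = 4.2846; exercise value = 0.0000 ≤ continuation, so V_u = 4.2846
Node d (S = 69): continuation = e^(−0.1)·[0.6736·14.5058 + 0.3264·63.6000] = 27.6266; exercise value = 36.0000 > continuation, so V_d = 36.0000 (exercise)
Node 0 (S = 115): continuation = e^(−0.1)·[0.6736·4.2846 + 0.3264·36.0000] = 13.2448; exercise value = 0.0000 ≤ continuation, so V_0 = 13.2448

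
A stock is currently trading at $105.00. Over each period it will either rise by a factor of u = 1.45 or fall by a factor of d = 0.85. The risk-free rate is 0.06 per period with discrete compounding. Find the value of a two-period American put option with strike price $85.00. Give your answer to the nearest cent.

Risk-neutral probability p = (1 + 0.06 − 0.85)/(1.45 − 0.85) = 0.2100/0.6000 = 0.3500
Terminal stock prices: S_uu = 220.8, S_ud = 129.4, S_dd = 75.86
Terminal payoffs (K − S): max(-135.8, 0) = 0, max(-44.41, 0) = 0, max(9.138, 0) = 9.138
Node u (S = 152.2): continuation = 1/1.06·[0.3500·0.0000 + 0.6500·0.0000] = 0.0000; exercise value = 0.0000 ≤ continuation, so V_u = 0.0000
Node d (S = 89.25): continuation = 1/1.06·[0.3500·0.0000 + 0.6500·9.1375] = 5.6032; exercise value = 0.0000 ≤ continuation, so V_d = 5.6032
Node 0 (S = 105): continuation = 1/1.06·[0.3500·0.0000 + 0.6500·5.6032] = 3.4359; exercise value = 0.0000 ≤ continuation, so V_0 = 3.4359

$3.44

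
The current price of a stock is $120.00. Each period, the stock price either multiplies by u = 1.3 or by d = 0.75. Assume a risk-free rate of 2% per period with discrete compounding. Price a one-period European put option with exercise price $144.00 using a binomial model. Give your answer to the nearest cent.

$26.95

Risk-neutral probability p = (1 + 0.02 − 0.75)/(1.3 − 0.75) = 0.2700/0.5500 = 0.4909
Terminal stock prices: S_u = 156, S_d = 90
Terminal payoffs (K − S): max(-12, 0) = 0, max(54, 0) = 54
Node 0 (S = 120): V_0 = 1/1.02·[0.4909·0.0000 + 0.5091·54.0000] = 26.9519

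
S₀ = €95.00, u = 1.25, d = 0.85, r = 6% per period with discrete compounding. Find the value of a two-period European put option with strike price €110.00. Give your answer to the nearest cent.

€12.33

Risk-neutral probability p = (1 + 0.06 − 0.85)/(1.25 − 0.85) = 0.2100/0.4000 = 0.5250
Terminal stock prices: S_uu = 148.4, S_ud = 100.9, S_dd = 68.64
Terminal payoffs (K − S): max(-38.44, 0) = 0, max(9.062, 0) = 9.062, max(41.36, 0) = 41.36
Node u (S = 118.8): V_u = 1/1.06·[0.5250·0.0000 + 0.4750·9.0625] = 4.0610
Node d (S = 80.75): V_d = 1/1.06·[0.5250·9.0625 + 0.4750·41.3625] = 23.0236
Node 0 (S = 95): V_0 = 1/1.06·[0.5250·4.0610 + 0.4750·23.0236] = 12.3285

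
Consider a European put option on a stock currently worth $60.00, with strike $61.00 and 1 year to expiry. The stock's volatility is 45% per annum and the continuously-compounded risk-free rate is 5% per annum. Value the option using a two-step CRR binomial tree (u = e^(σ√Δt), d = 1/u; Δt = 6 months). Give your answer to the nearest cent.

$8.58

CRR parameters: u = e^(σ√Δt) = e^(0.45·√0.5) = 1.3746, d = 1/u = 0.7275
Per-period rate: rΔt = 0.05·0.5 = 0.025, so R = e^0.025 = 1.0253
Risk-neutral probability p = (e^0.025 − 0.7275)/(1.3746 − 0.7275) = 0.2979/0.6472 = 0.4602
Terminal stock prices: S_uu = 113.4, S_ud = 60, S_dd = 31.75
Terminal payoffs (K − S): max(-52.38, 0) = 0, max(1, 0) = 1, max(29.25, 0) = 29.25
Node u (S = 82.48): V_u = e^(−0.025)·[0.4602·0.0000 + 0.5398·1.0000] = 0.5264
Node d (S = 43.65): V_d = e^(−0.025)·[0.4602·1.0000 + 0.5398·29.2482] = 15.8464
Node 0 (S = 60): V_0 = e^(−0.025)·[0.4602·0.5264 + 0.5398·15.8464] = 8.5785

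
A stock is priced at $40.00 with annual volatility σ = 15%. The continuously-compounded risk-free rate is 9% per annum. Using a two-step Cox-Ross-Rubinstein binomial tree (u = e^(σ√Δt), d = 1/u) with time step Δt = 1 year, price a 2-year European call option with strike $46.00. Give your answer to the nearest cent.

CRR parameters: u = e^(σ√Δt) = e^(0.15·√1) = 1.1618, d = 1/u = 0.8607
Per-period rate: rΔt = 0.09·1 = 0.09, so R = e^0.09 = 1.0942
Risk-neutral probability p = (e^0.09 − 0.8607)/(1.1618 − 0.8607) = 0.2335/0.3011 = 0.7753
Terminal stock prices: S_uu = 53.99, S_ud = 40, S_dd = 29.63
Terminal payoffs (S − K): max(7.994, 0) = 7.994, max(-6, 0) = 0, max(-16.37, 0) = 0
Node u (S = 46.47): V_u = e^(−0.09)·[0.7753·7.9944 + 0.2247·0.0000] = 5.6646
Node d (S = 34.43): V_d = e^(−0.09)·[0.7753·0.0000 + 0.2247·0.0000] = 0.0000
Node 0 (S = 40): V_0 = e^(−0.09)·[0.7753·5.6646 + 0.2247·0.0000] = 4.0139

$4.01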